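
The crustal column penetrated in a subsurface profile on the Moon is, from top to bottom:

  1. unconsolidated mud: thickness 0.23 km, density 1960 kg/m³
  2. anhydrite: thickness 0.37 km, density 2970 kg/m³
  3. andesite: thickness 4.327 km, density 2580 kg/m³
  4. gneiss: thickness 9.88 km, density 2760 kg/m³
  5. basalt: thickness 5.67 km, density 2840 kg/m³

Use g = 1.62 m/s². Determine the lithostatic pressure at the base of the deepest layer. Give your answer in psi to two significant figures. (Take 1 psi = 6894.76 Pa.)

unconsolidated mud: 1960 kg/m³ × 1.62 m/s² × 230 m = 7.303×10^5 Pa = 105.9 psi
anhydrite: 2970 kg/m³ × 1.62 m/s² × 370 m = 1.780×10^6 Pa = 258.2 psi
andesite: 2580 kg/m³ × 1.62 m/s² × 4327 m = 1.809×10^7 Pa = 2623 psi
gneiss: 2760 kg/m³ × 1.62 m/s² × 9880 m = 4.418×10^7 Pa = 6407 psi
basalt: 2840 kg/m³ × 1.62 m/s² × 5670 m = 2.609×10^7 Pa = 3784 psi
Total = 105.9 + 258.2 + 2623 + 6407 + 3784 = 13178 psi

13000 psi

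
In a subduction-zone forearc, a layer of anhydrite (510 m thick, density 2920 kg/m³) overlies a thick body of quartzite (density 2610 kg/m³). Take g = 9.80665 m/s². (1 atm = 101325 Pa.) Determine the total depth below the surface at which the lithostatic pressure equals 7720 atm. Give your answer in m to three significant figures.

Pressure at base of upper layers: 2920×9.80665×510 = 1.460×10^7 Pa = 144.1 atm
Remaining pressure to be supplied by quartzite: 7.822×10^8 − 1.460×10^7 = 7.676×10^8 Pa
Additional depth in quartzite = 7.676×10^8 Pa / (2610 kg/m³ × 9.80665 m/s²) = 29991 m
Total depth = 510 m + 29991 m = 30501 m

30500 m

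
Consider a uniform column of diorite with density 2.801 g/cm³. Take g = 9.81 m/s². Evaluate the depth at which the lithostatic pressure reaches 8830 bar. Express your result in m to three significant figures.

h = P/(ρg) = 8830 bar / (2801 kg/m³ × 9.81 m/s²) = 8.830×10^8 Pa / 27478 Pa/m = 32135 m

32100 m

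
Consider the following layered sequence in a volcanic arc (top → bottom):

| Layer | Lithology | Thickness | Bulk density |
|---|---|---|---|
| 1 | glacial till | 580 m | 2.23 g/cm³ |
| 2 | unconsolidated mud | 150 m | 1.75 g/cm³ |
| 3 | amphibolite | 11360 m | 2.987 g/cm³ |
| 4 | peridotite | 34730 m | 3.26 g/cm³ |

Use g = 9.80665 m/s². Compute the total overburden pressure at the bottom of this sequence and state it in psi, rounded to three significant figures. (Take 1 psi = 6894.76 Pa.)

212000 psi

glacial till: 2230 kg/m³ × 9.80665 m/s² × 580 m = 1.268×10^7 Pa = 1840 psi
unconsolidated mud: 1750 kg/m³ × 9.80665 m/s² × 150 m = 2.574×10^6 Pa = 373.4 psi
amphibolite: 2987 kg/m³ × 9.80665 m/s² × 11360 m = 3.328×10^8 Pa = 48263 psi
peridotite: 3260 kg/m³ × 9.80665 m/s² × 34730 m = 1.110×10^9 Pa = 1.610×10^5 psi
Total = 1840 + 373.4 + 48263 + 1.610×10^5 = 2.1151×10^5 psi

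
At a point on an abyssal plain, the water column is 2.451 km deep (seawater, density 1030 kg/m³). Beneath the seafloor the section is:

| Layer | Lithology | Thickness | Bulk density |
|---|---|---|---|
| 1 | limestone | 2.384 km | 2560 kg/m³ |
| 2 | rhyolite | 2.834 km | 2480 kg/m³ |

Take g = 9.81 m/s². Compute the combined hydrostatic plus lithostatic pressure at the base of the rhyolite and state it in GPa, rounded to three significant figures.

seawater: 1030 kg/m³ × 9.81 m/s² × 2451 m = 2.477×10^7 Pa = 0.02477 GPa
limestone: 2560 kg/m³ × 9.81 m/s² × 2384 m = 5.987×10^7 Pa = 0.05987 GPa
rhyolite: 2480 kg/m³ × 9.81 m/s² × 2834 m = 6.895×10^7 Pa = 0.06895 GPa
Total = 0.02477 + 0.05987 + 0.06895 = 0.15358 GPa

0.154 GPa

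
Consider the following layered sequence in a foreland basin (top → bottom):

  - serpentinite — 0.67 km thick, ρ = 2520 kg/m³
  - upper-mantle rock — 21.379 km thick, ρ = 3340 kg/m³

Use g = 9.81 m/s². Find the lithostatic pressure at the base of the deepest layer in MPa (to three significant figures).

serpentinite: 2520 kg/m³ × 9.81 m/s² × 670 m = 1.656×10^7 Pa = 16.56 MPa
upper-mantle rock: 3340 kg/m³ × 9.81 m/s² × 21379 m = 7.005×10^8 Pa = 700.5 MPa
Total = 16.56 + 700.5 = 717.05 MPa

717 MPa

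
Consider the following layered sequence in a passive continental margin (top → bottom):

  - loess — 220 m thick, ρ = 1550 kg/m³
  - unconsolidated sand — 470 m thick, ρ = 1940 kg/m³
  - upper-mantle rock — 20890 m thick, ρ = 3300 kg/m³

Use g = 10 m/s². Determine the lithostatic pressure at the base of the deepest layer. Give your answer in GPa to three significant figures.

0.702 GPa

loess: 1550 kg/m³ × 10 m/s² × 220 m = 3.410×10^6 Pa = 3.410×10^-3 GPa
unconsolidated sand: 1940 kg/m³ × 10 m/s² × 470 m = 9.118×10^6 Pa = 9.118×10^-3 GPa
upper-mantle rock: 3300 kg/m³ × 10 m/s² × 20890 m = 6.894×10^8 Pa = 0.6894 GPa
Total = 3.410×10^-3 + 9.118×10^-3 + 0.6894 = 0.70190 GPa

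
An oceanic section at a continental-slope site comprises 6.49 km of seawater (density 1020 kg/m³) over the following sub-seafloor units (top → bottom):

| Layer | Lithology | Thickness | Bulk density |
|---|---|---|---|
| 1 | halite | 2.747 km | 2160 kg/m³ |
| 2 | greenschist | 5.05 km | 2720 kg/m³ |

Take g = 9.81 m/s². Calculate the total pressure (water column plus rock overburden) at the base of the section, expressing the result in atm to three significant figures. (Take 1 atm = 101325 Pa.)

seawater: 1020 kg/m³ × 9.81 m/s² × 6490 m = 6.494×10^7 Pa = 640.9 atm
halite: 2160 kg/m³ × 9.81 m/s² × 2747 m = 5.821×10^7 Pa = 574.5 atm
greenschist: 2720 kg/m³ × 9.81 m/s² × 5050 m = 1.348×10^8 Pa = 1330 atm
Total = 640.9 + 574.5 + 1330 = 2545.3 atm

2550 atm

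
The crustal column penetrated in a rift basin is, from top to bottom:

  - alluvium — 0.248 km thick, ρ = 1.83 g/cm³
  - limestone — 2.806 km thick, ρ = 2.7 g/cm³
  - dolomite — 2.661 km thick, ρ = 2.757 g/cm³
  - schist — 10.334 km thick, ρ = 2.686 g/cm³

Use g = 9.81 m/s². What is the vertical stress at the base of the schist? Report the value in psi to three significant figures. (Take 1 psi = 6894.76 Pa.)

alluvium: 1830 kg/m³ × 9.81 m/s² × 248 m = 4.452×10^6 Pa = 645.7 psi
limestone: 2700 kg/m³ × 9.81 m/s² × 2806 m = 7.432×10^7 Pa = 10780 psi
dolomite: 2757 kg/m³ × 9.81 m/s² × 2661 m = 7.197×10^7 Pa = 10438 psi
schist: 2686 kg/m³ × 9.81 m/s² × 10334 m = 2.723×10^8 Pa = 39493 psi
Total = 645.7 + 10780 + 10438 + 39493 = 61357 psi

61400 psi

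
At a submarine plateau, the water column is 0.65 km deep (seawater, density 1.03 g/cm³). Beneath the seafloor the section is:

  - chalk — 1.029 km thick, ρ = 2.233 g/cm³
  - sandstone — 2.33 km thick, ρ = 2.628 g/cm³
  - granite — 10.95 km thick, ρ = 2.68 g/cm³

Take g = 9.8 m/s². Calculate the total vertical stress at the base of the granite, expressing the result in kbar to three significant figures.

3.77 kbar

seawater: 1030 kg/m³ × 9.8 m/s² × 650 m = 6.561×10^6 Pa = 0.06561 kbar
chalk: 2233 kg/m³ × 9.8 m/s² × 1029 m = 2.252×10^7 Pa = 0.2252 kbar
sandstone: 2628 kg/m³ × 9.8 m/s² × 2330 m = 6.001×10^7 Pa = 0.6001 kbar
granite: 2680 kg/m³ × 9.8 m/s² × 10950 m = 2.876×10^8 Pa = 2.876 kbar
Total = 0.06561 + 0.2252 + 0.6001 + 2.876 = 3.7668 kbar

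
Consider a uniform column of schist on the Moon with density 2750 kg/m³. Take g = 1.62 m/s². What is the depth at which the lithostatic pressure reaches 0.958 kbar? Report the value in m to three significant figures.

21500 m

h = P/(ρg) = 0.958 kbar / (2750 kg/m³ × 1.62 m/s²) = 9.580×10^7 Pa / 4455.0 Pa/m = 21504 m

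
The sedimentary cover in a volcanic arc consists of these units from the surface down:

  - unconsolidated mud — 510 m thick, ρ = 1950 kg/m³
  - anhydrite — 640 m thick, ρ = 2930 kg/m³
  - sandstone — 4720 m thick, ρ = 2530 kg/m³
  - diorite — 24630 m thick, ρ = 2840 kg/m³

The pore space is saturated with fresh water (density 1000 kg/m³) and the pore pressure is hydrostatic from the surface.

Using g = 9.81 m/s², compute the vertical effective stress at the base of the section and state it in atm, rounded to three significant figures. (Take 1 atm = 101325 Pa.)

Overburden (lithostatic) stress σ_v:
unconsolidated mud: 1950 kg/m³ × 9.81 m/s² × 510 m = 9.756×10^6 Pa = 9.756 MPa
anhydrite: 2930 kg/m³ × 9.81 m/s² × 640 m = 1.840×10^7 Pa = 18.40 MPa
sandstone: 2530 kg/m³ × 9.81 m/s² × 4720 m = 1.171×10^8 Pa = 117.1 MPa
diorite: 2840 kg/m³ × 9.81 m/s² × 24630 m = 6.862×10^8 Pa = 686.2 MPa
Total = 9.756 + 18.40 + 117.1 + 686.2 = 831.50 MPa
Pore pressure P_p = 1000 kg/m³ × 9.81 m/s² × 30500 m = 2.992×10^8 Pa = 299.2 MPa
Effective stress σ' = σ_v − P_p = 831.5 − 299.2 = 532.30 MPa = 5253.3 atm

5250 atm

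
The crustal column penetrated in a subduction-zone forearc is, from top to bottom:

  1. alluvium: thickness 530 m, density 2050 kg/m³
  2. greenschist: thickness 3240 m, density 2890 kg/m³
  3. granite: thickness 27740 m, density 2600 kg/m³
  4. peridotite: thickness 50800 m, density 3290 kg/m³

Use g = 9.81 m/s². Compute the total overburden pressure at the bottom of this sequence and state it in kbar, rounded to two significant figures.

alluvium: 2050 kg/m³ × 9.81 m/s² × 530 m = 1.066×10^7 Pa = 0.1066 kbar
greenschist: 2890 kg/m³ × 9.81 m/s² × 3240 m = 9.186×10^7 Pa = 0.9186 kbar
granite: 2600 kg/m³ × 9.81 m/s² × 27740 m = 7.075×10^8 Pa = 7.075 kbar
peridotite: 3290 kg/m³ × 9.81 m/s² × 50800 m = 1.640×10^9 Pa = 16.40 kbar
Total = 0.1066 + 0.9186 + 7.075 + 16.40 = 24.496 kbar

24 kbar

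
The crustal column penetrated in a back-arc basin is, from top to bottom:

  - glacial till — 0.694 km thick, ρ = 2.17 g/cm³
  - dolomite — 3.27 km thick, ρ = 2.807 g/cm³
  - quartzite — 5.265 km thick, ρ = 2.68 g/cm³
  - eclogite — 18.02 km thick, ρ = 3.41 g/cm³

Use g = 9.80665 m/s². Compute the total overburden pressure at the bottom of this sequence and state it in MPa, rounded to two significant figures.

glacial till: 2170 kg/m³ × 9.80665 m/s² × 694 m = 1.477×10^7 Pa = 14.77 MPa
dolomite: 2807 kg/m³ × 9.80665 m/s² × 3270 m = 9.001×10^7 Pa = 90.01 MPa
quartzite: 2680 kg/m³ × 9.80665 m/s² × 5265 m = 1.384×10^8 Pa = 138.4 MPa
eclogite: 3410 kg/m³ × 9.80665 m/s² × 18020 m = 6.026×10^8 Pa = 602.6 MPa
Total = 14.77 + 90.01 + 138.4 + 602.6 = 845.76 MPa

850 MPa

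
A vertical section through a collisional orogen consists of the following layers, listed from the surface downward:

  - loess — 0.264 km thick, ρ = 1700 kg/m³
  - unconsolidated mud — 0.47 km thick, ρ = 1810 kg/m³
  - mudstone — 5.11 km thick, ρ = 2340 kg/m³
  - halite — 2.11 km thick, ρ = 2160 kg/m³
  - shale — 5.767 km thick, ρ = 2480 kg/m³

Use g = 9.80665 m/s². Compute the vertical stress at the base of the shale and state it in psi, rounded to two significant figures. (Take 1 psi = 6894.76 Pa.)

46000 psi

loess: 1700 kg/m³ × 9.80665 m/s² × 264 m = 4.401×10^6 Pa = 638.3 psi
unconsolidated mud: 1810 kg/m³ × 9.80665 m/s² × 470 m = 8.343×10^6 Pa = 1210 psi
mudstone: 2340 kg/m³ × 9.80665 m/s² × 5110 m = 1.173×10^8 Pa = 17007 psi
halite: 2160 kg/m³ × 9.80665 m/s² × 2110 m = 4.469×10^7 Pa = 6482 psi
shale: 2480 kg/m³ × 9.80665 m/s² × 5767 m = 1.403×10^8 Pa = 20342 psi
Total = 638.3 + 1210 + 17007 + 6482 + 20342 = 45681 psi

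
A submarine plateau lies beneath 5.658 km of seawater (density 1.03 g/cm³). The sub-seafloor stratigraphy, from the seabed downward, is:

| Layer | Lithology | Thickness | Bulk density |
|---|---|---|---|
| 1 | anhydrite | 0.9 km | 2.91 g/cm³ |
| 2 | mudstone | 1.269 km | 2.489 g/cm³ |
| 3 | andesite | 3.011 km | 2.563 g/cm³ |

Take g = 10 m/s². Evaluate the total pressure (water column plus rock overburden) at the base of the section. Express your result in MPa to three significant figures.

seawater: 1030 kg/m³ × 10 m/s² × 5658 m = 5.828×10^7 Pa = 58.28 MPa
anhydrite: 2910 kg/m³ × 10 m/s² × 900 m = 2.619×10^7 Pa = 26.19 MPa
mudstone: 2489 kg/m³ × 10 m/s² × 1269 m = 3.159×10^7 Pa = 31.59 MPa
andesite: 2563 kg/m³ × 10 m/s² × 3011 m = 7.717×10^7 Pa = 77.17 MPa
Total = 58.28 + 26.19 + 31.59 + 77.17 = 193.22 MPa

193 MPa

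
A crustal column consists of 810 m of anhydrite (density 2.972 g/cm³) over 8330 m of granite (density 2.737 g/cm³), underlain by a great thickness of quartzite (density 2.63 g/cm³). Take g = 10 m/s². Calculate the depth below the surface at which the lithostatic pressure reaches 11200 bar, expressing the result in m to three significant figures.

Pressure at base of upper layers: 2972×10×810 + 2737×10×8330 = 2.521×10^8 Pa = 2521 bar
Remaining pressure to be supplied by quartzite: 1.120×10^9 − 2.521×10^8 = 8.679×10^8 Pa
Additional depth in quartzite = 8.679×10^8 Pa / (2630 kg/m³ × 10 m/s²) = 33001 m
Total depth = 9140 m + 33001 m = 42141 m

42100 m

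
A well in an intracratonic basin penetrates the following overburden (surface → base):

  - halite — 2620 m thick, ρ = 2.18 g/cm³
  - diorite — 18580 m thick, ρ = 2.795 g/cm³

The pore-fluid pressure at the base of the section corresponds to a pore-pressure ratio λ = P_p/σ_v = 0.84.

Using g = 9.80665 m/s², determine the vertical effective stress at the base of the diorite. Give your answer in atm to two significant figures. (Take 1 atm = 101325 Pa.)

Overburden (lithostatic) stress σ_v:
halite: 2180 kg/m³ × 9.80665 m/s² × 2620 m = 5.601×10^7 Pa = 56.01 MPa
diorite: 2795 kg/m³ × 9.80665 m/s² × 18580 m = 5.093×10^8 Pa = 509.3 MPa
Total = 56.01 + 509.3 = 565.28 MPa
Pore pressure P_p = λ·σ_v = 0.84 × 565.3 MPa = 474.8 MPa
Effective stress σ' = σ_v − P_p = 565.3 − 474.8 = 90.445 MPa = 892.62 atm

890 atm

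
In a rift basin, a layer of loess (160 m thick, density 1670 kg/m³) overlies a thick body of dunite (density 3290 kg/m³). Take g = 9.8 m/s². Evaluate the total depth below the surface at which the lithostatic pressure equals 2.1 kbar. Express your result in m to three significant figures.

6590 m

Pressure at base of upper layers: 1670×9.8×160 = 2.619×10^6 Pa = 0.02619 kbar
Remaining pressure to be supplied by dunite: 2.100×10^8 − 2.619×10^6 = 2.074×10^8 Pa
Additional depth in dunite = 2.074×10^8 Pa / (3290 kg/m³ × 9.8 m/s²) = 6432.0 m
Total depth = 160 m + 6432.0 m = 6592.0 m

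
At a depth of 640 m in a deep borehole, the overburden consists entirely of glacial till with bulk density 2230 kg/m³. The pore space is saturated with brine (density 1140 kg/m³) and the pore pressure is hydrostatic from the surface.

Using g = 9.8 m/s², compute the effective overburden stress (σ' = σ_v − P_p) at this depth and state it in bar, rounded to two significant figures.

68 bar

Overburden (lithostatic) stress σ_v:
glacial till: 2230 kg/m³ × 9.8 m/s² × 640 m = 1.399×10^7 Pa = 13.99 MPa
Pore pressure P_p = 1140 kg/m³ × 9.8 m/s² × 640 m = 7.150×10^6 Pa = 7.150 MPa
Effective stress σ' = σ_v − P_p = 13.99 − 7.150 = 6.8365 MPa = 68.365 bar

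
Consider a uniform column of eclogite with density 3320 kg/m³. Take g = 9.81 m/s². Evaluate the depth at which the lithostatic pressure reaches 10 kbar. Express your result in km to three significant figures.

30.7 km

h = P/(ρg) = 10 kbar / (3320 kg/m³ × 9.81 m/s²) = 1.000×10^9 Pa / 32569 Pa/m = 30704 m
= 30.704 km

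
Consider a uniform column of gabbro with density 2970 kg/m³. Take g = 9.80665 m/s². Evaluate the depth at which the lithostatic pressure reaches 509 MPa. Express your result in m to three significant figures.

17500 m

h = P/(ρg) = 509 MPa / (2970 kg/m³ × 9.80665 m/s²) = 5.090×10^8 Pa / 29126 Pa/m = 17476 m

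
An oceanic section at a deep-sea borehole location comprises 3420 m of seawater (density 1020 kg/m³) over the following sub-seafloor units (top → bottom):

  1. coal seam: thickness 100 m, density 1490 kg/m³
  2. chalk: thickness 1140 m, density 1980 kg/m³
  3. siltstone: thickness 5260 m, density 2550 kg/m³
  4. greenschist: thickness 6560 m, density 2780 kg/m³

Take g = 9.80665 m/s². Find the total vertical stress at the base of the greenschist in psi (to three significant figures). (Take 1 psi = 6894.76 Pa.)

53400 psi

seawater: 1020 kg/m³ × 9.80665 m/s² × 3420 m = 3.421×10^7 Pa = 4962 psi
coal seam: 1490 kg/m³ × 9.80665 m/s² × 100 m = 1.461×10^6 Pa = 211.9 psi
chalk: 1980 kg/m³ × 9.80665 m/s² × 1140 m = 2.214×10^7 Pa = 3210 psi
siltstone: 2550 kg/m³ × 9.80665 m/s² × 5260 m = 1.315×10^8 Pa = 19078 psi
greenschist: 2780 kg/m³ × 9.80665 m/s² × 6560 m = 1.788×10^8 Pa = 25939 psi
Total = 4962 + 211.9 + 3210 + 19078 + 25939 = 53401 psi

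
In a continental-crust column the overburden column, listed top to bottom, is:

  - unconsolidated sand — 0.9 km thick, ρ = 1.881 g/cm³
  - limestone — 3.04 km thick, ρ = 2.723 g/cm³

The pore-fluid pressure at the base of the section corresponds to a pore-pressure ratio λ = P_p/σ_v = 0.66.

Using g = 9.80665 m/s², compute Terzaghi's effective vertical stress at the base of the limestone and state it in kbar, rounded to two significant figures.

0.33 kbar

Overburden (lithostatic) stress σ_v:
unconsolidated sand: 1881 kg/m³ × 9.80665 m/s² × 900 m = 1.660×10^7 Pa = 16.60 MPa
limestone: 2723 kg/m³ × 9.80665 m/s² × 3040 m = 8.118×10^7 Pa = 81.18 MPa
Total = 16.60 + 81.18 = 97.780 MPa
Pore pressure P_p = λ·σ_v = 0.66 × 97.78 MPa = 64.54 MPa
Effective stress σ' = σ_v − P_p = 97.78 − 64.54 = 33.245 MPa = 0.33245 kbar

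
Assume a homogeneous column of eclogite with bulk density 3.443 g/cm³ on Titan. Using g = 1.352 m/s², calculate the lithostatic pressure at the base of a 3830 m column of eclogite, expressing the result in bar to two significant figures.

180 bar

eclogite: 3443 kg/m³ × 1.352 m/s² × 3830 m = 1.783×10^7 Pa = 178.3 bar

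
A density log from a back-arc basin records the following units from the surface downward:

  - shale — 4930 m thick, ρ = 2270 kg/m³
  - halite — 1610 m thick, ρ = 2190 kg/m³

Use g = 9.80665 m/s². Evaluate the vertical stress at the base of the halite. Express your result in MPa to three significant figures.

144 MPa

shale: 2270 kg/m³ × 9.80665 m/s² × 4930 m = 1.097×10^8 Pa = 109.7 MPa
halite: 2190 kg/m³ × 9.80665 m/s² × 1610 m = 3.458×10^7 Pa = 34.58 MPa
Total = 109.7 + 34.58 = 144.32 MPa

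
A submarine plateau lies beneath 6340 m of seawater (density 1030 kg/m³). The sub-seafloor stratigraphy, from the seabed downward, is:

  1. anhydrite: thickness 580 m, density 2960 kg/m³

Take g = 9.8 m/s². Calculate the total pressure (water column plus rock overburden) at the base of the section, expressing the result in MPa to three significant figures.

80.8 MPa

seawater: 1030 kg/m³ × 9.8 m/s² × 6340 m = 6.400×10^7 Pa = 64.00 MPa
anhydrite: 2960 kg/m³ × 9.8 m/s² × 580 m = 1.682×10^7 Pa = 16.82 MPa
Total = 64.00 + 16.82 = 80.821 MPa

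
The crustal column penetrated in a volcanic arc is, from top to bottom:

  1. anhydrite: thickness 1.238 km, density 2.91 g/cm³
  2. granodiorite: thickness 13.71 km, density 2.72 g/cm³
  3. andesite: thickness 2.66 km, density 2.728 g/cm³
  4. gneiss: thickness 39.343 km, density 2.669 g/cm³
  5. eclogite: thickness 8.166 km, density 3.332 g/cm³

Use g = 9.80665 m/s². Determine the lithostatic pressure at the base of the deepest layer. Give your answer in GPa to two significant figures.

1.8 GPa

anhydrite: 2910 kg/m³ × 9.80665 m/s² × 1238 m = 3.533×10^7 Pa = 0.03533 GPa
granodiorite: 2720 kg/m³ × 9.80665 m/s² × 13710 m = 3.657×10^8 Pa = 0.3657 GPa
andesite: 2728 kg/m³ × 9.80665 m/s² × 2660 m = 7.116×10^7 Pa = 0.07116 GPa
gneiss: 2669 kg/m³ × 9.80665 m/s² × 39343 m = 1.030×10^9 Pa = 1.030 GPa
eclogite: 3332 kg/m³ × 9.80665 m/s² × 8166 m = 2.668×10^8 Pa = 0.2668 GPa
Total = 0.03533 + 0.3657 + 0.07116 + 1.030 + 0.2668 = 1.7688 GPa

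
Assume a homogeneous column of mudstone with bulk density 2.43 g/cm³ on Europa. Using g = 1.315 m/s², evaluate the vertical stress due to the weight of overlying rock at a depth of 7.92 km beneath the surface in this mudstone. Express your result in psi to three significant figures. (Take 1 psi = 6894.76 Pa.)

3670 psi

mudstone: 2430 kg/m³ × 1.315 m/s² × 7920 m = 2.531×10^7 Pa = 3671 psi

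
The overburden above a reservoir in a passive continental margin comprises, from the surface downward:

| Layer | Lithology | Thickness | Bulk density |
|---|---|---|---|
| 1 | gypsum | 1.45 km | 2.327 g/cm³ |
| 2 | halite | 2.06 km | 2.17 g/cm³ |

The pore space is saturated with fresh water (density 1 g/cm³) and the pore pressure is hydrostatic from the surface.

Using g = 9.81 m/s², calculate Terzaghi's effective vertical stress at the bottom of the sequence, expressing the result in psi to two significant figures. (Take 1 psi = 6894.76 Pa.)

6200 psi

Overburden (lithostatic) stress σ_v:
gypsum: 2327 kg/m³ × 9.81 m/s² × 1450 m = 3.310×10^7 Pa = 33.10 MPa
halite: 2170 kg/m³ × 9.81 m/s² × 2060 m = 4.385×10^7 Pa = 43.85 MPa
Total = 33.10 + 43.85 = 76.953 MPa
Pore pressure P_p = 1000 kg/m³ × 9.81 m/s² × 3510 m = 3.443×10^7 Pa = 34.43 MPa
Effective stress σ' = σ_v − P_p = 76.95 − 34.43 = 42.520 MPa = 6167.0 psi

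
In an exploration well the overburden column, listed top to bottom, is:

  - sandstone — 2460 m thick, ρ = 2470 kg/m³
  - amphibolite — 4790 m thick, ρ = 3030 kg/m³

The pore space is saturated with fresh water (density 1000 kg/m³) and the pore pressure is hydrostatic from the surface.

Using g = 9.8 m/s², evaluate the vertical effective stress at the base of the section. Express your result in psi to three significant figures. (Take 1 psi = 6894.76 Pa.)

19000 psi

Overburden (lithostatic) stress σ_v:
sandstone: 2470 kg/m³ × 9.8 m/s² × 2460 m = 5.955×10^7 Pa = 59.55 MPa
amphibolite: 3030 kg/m³ × 9.8 m/s² × 4790 m = 1.422×10^8 Pa = 142.2 MPa
Total = 59.55 + 142.2 = 201.78 MPa
Pore pressure P_p = 1000 kg/m³ × 9.8 m/s² × 7250 m = 7.105×10^7 Pa = 71.05 MPa
Effective stress σ' = σ_v − P_p = 201.8 − 71.05 = 130.73 MPa = 18961 psi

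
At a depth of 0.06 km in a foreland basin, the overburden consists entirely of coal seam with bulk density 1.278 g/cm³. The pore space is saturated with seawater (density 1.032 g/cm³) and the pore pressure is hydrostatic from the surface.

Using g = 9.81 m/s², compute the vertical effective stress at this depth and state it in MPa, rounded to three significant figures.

0.145 MPa

Overburden (lithostatic) stress σ_v:
coal seam: 1278 kg/m³ × 9.81 m/s² × 60 m = 7.522×10^5 Pa = 0.7522 MPa
Pore pressure P_p = 1032 kg/m³ × 9.81 m/s² × 60 m = 6.074×10^5 Pa = 0.6074 MPa
Effective stress σ' = σ_v − P_p = 0.7522 − 0.6074 = 0.14480 MPa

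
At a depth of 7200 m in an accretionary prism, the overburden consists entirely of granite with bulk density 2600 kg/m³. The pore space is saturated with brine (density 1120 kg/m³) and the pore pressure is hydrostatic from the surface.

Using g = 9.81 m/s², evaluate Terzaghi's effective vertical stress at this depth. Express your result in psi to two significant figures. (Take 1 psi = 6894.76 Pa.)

Overburden (lithostatic) stress σ_v:
granite: 2600 kg/m³ × 9.81 m/s² × 7200 m = 1.836×10^8 Pa = 183.6 MPa
Pore pressure P_p = 1120 kg/m³ × 9.81 m/s² × 7200 m = 7.911×10^7 Pa = 79.11 MPa
Effective stress σ' = σ_v − P_p = 183.6 − 79.11 = 104.54 MPa = 15162 psi

15000 psi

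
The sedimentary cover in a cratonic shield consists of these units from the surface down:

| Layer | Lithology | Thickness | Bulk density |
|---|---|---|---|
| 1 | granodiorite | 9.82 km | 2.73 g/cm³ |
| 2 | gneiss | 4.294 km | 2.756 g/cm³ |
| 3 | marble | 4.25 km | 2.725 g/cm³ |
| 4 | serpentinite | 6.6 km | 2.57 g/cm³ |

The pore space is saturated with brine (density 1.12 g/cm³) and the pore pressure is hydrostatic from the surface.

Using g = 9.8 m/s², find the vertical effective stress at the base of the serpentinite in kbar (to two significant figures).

Overburden (lithostatic) stress σ_v:
granodiorite: 2730 kg/m³ × 9.8 m/s² × 9820 m = 2.627×10^8 Pa = 262.7 MPa
gneiss: 2756 kg/m³ × 9.8 m/s² × 4294 m = 1.160×10^8 Pa = 116.0 MPa
marble: 2725 kg/m³ × 9.8 m/s² × 4250 m = 1.135×10^8 Pa = 113.5 MPa
serpentinite: 2570 kg/m³ × 9.8 m/s² × 6600 m = 1.662×10^8 Pa = 166.2 MPa
Total = 262.7 + 116.0 + 113.5 + 166.2 = 658.42 MPa
Pore pressure P_p = 1120 kg/m³ × 9.8 m/s² × 24964 m = 2.740×10^8 Pa = 274.0 MPa
Effective stress σ' = σ_v − P_p = 658.4 − 274.0 = 384.42 MPa = 3.8442 kbar

3.8 kbar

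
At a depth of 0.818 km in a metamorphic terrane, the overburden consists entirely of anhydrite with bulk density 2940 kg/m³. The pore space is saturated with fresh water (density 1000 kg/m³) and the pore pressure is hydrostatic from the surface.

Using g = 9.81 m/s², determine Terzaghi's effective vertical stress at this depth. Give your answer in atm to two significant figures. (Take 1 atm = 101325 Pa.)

Overburden (lithostatic) stress σ_v:
anhydrite: 2940 kg/m³ × 9.81 m/s² × 818 m = 2.359×10^7 Pa = 23.59 MPa
Pore pressure P_p = 1000 kg/m³ × 9.81 m/s² × 818 m = 8.025×10^6 Pa = 8.025 MPa
Effective stress σ' = σ_v − P_p = 23.59 − 8.025 = 15.568 MPa = 153.64 atm

150 atm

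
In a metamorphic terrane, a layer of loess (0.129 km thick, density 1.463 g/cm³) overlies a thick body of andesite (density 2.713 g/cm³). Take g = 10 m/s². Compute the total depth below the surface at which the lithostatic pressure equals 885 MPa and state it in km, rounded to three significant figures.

Pressure at base of upper layers: 1463×10×129 = 1.887×10^6 Pa = 1.887 MPa
Remaining pressure to be supplied by andesite: 8.850×10^8 − 1.887×10^6 = 8.831×10^8 Pa
Additional depth in andesite = 8.831×10^8 Pa / (2713 kg/m³ × 10 m/s²) = 32551 m
Total depth = 129 m + 32551 m = 32680 m
= 32.680 km

32.7 km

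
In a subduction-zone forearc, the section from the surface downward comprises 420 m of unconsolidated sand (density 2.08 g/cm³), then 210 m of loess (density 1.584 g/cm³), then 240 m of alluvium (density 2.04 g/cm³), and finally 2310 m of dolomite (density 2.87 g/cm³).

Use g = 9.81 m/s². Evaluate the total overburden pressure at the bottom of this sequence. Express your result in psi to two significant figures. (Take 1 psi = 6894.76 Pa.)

unconsolidated sand: 2080 kg/m³ × 9.81 m/s² × 420 m = 8.570×10^6 Pa = 1243 psi
loess: 1584 kg/m³ × 9.81 m/s² × 210 m = 3.263×10^6 Pa = 473.3 psi
alluvium: 2040 kg/m³ × 9.81 m/s² × 240 m = 4.803×10^6 Pa = 696.6 psi
dolomite: 2870 kg/m³ × 9.81 m/s² × 2310 m = 6.504×10^7 Pa = 9433 psi
Total = 1243 + 473.3 + 696.6 + 9433 = 11846 psi

12000 psi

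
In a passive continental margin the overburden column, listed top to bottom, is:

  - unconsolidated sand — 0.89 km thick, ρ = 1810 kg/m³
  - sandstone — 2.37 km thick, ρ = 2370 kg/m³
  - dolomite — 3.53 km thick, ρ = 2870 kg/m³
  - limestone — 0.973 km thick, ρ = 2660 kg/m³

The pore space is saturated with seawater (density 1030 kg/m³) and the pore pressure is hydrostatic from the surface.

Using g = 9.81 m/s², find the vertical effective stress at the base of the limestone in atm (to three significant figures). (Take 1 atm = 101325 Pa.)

Overburden (lithostatic) stress σ_v:
unconsolidated sand: 1810 kg/m³ × 9.81 m/s² × 890 m = 1.580×10^7 Pa = 15.80 MPa
sandstone: 2370 kg/m³ × 9.81 m/s² × 2370 m = 5.510×10^7 Pa = 55.10 MPa
dolomite: 2870 kg/m³ × 9.81 m/s² × 3530 m = 9.939×10^7 Pa = 99.39 MPa
limestone: 2660 kg/m³ × 9.81 m/s² × 973 m = 2.539×10^7 Pa = 25.39 MPa
Total = 15.80 + 55.10 + 99.39 + 25.39 = 195.68 MPa
Pore pressure P_p = 1030 kg/m³ × 9.81 m/s² × 7763 m = 7.844×10^7 Pa = 78.44 MPa
Effective stress σ' = σ_v − P_p = 195.7 − 78.44 = 117.24 MPa = 1157.1 atm

1160 atm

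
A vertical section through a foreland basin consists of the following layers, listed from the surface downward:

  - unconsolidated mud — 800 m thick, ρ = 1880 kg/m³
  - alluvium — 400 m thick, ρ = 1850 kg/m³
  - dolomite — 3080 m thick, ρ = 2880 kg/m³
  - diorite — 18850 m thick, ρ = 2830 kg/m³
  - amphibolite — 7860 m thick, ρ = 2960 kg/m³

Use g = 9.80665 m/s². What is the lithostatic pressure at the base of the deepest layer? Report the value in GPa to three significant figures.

unconsolidated mud: 1880 kg/m³ × 9.80665 m/s² × 800 m = 1.475×10^7 Pa = 0.01475 GPa
alluvium: 1850 kg/m³ × 9.80665 m/s² × 400 m = 7.257×10^6 Pa = 7.257×10^-3 GPa
dolomite: 2880 kg/m³ × 9.80665 m/s² × 3080 m = 8.699×10^7 Pa = 0.08699 GPa
diorite: 2830 kg/m³ × 9.80665 m/s² × 18850 m = 5.231×10^8 Pa = 0.5231 GPa
amphibolite: 2960 kg/m³ × 9.80665 m/s² × 7860 m = 2.282×10^8 Pa = 0.2282 GPa
Total = 0.01475 + 7.257×10^-3 + 0.08699 + 0.5231 + 0.2282 = 0.86029 GPa

0.860 GPa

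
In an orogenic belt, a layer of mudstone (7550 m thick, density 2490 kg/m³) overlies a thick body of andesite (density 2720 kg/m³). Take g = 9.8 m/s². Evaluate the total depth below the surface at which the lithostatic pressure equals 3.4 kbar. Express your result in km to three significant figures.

Pressure at base of upper layers: 2490×9.8×7550 = 1.842×10^8 Pa = 1.842 kbar
Remaining pressure to be supplied by andesite: 3.400×10^8 − 1.842×10^8 = 1.558×10^8 Pa
Additional depth in andesite = 1.558×10^8 Pa / (2720 kg/m³ × 9.8 m/s²) = 5843.5 m
Total depth = 7550 m + 5843.5 m = 13394 m
= 13.394 km

13.4 km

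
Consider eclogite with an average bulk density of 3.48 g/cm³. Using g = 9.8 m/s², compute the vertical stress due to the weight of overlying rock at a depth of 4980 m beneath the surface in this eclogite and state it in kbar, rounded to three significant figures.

eclogite: 3480 kg/m³ × 9.8 m/s² × 4980 m = 1.698×10^8 Pa = 1.698 kbar

1.70 kbar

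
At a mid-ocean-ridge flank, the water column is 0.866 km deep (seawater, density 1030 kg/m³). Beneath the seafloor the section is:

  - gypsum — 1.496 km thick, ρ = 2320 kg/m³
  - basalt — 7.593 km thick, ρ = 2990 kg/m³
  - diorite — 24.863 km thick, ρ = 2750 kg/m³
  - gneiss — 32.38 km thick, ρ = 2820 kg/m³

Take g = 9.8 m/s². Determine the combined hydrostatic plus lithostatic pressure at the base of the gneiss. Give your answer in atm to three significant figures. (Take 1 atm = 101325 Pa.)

seawater: 1030 kg/m³ × 9.8 m/s² × 866 m = 8.741×10^6 Pa = 86.27 atm
gypsum: 2320 kg/m³ × 9.8 m/s² × 1496 m = 3.401×10^7 Pa = 335.7 atm
basalt: 2990 kg/m³ × 9.8 m/s² × 7593 m = 2.225×10^8 Pa = 2196 atm
diorite: 2750 kg/m³ × 9.8 m/s² × 24863 m = 6.701×10^8 Pa = 6613 atm
gneiss: 2820 kg/m³ × 9.8 m/s² × 32380 m = 8.949×10^8 Pa = 8832 atm
Total = 86.27 + 335.7 + 2196 + 6613 + 8832 = 18062 atm

18100 atm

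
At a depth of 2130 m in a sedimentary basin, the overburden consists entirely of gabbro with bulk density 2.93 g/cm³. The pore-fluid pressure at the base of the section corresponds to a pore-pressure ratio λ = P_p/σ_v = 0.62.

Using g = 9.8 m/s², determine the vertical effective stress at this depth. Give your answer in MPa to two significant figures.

23 MPa

Overburden (lithostatic) stress σ_v:
gabbro: 2930 kg/m³ × 9.8 m/s² × 2130 m = 6.116×10^7 Pa = 61.16 MPa
Pore pressure P_p = λ·σ_v = 0.62 × 61.16 MPa = 37.92 MPa
Effective stress σ' = σ_v − P_p = 61.16 − 37.92 = 23.241 MPa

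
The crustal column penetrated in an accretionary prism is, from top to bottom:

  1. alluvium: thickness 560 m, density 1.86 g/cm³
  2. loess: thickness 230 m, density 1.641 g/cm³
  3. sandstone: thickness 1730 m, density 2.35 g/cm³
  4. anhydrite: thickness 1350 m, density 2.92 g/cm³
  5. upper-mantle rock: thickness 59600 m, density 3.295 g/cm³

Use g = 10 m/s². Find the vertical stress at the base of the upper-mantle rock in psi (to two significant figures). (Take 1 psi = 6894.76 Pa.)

300000 psi

alluvium: 1860 kg/m³ × 10 m/s² × 560 m = 1.042×10^7 Pa = 1511 psi
loess: 1641 kg/m³ × 10 m/s² × 230 m = 3.774×10^6 Pa = 547.4 psi
sandstone: 2350 kg/m³ × 10 m/s² × 1730 m = 4.066×10^7 Pa = 5897 psi
anhydrite: 2920 kg/m³ × 10 m/s² × 1350 m = 3.942×10^7 Pa = 5717 psi
upper-mantle rock: 3295 kg/m³ × 10 m/s² × 59600 m = 1.964×10^9 Pa = 2.848×10^5 psi
Total = 1511 + 547.4 + 5897 + 5717 + 2.848×10^5 = 2.9850×10^5 psi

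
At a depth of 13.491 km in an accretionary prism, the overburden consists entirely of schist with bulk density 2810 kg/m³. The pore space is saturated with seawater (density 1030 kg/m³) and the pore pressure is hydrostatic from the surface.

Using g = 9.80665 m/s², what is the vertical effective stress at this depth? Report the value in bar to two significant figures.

Overburden (lithostatic) stress σ_v:
schist: 2810 kg/m³ × 9.80665 m/s² × 13491 m = 3.718×10^8 Pa = 371.8 MPa
Pore pressure P_p = 1030 kg/m³ × 9.80665 m/s² × 13491 m = 1.363×10^8 Pa = 136.3 MPa
Effective stress σ' = σ_v − P_p = 371.8 − 136.3 = 235.50 MPa = 2355.0 bar

2400 bar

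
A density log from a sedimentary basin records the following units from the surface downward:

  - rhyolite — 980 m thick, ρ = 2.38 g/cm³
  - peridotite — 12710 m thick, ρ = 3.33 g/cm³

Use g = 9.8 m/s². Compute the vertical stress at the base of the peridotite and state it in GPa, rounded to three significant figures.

rhyolite: 2380 kg/m³ × 9.8 m/s² × 980 m = 2.286×10^7 Pa = 0.02286 GPa
peridotite: 3330 kg/m³ × 9.8 m/s² × 12710 m = 4.148×10^8 Pa = 0.4148 GPa
Total = 0.02286 + 0.4148 = 0.43764 GPa

0.438 GPa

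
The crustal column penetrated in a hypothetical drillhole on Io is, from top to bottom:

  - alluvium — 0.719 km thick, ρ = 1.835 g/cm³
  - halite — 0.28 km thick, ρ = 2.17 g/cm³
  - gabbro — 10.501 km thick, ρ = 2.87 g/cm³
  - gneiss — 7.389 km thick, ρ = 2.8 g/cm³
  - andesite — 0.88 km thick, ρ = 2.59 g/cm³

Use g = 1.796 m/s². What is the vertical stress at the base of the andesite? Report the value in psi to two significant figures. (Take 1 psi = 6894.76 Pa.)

14000 psi

alluvium: 1835 kg/m³ × 1.796 m/s² × 719 m = 2.370×10^6 Pa = 343.7 psi
halite: 2170 kg/m³ × 1.796 m/s² × 280 m = 1.091×10^6 Pa = 158.3 psi
gabbro: 2870 kg/m³ × 1.796 m/s² × 10501 m = 5.413×10^7 Pa = 7851 psi
gneiss: 2800 kg/m³ × 1.796 m/s² × 7389 m = 3.716×10^7 Pa = 5389 psi
andesite: 2590 kg/m³ × 1.796 m/s² × 880 m = 4.093×10^6 Pa = 593.7 psi
Total = 343.7 + 158.3 + 7851 + 5389 + 593.7 = 14335 psi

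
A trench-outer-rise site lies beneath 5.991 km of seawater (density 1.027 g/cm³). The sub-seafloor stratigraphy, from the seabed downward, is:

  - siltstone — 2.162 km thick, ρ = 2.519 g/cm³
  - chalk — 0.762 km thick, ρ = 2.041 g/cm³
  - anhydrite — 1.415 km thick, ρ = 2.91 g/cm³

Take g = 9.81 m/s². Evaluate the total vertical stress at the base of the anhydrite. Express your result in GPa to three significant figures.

seawater: 1027 kg/m³ × 9.81 m/s² × 5991 m = 6.036×10^7 Pa = 0.06036 GPa
siltstone: 2519 kg/m³ × 9.81 m/s² × 2162 m = 5.343×10^7 Pa = 0.05343 GPa
chalk: 2041 kg/m³ × 9.81 m/s² × 762 m = 1.526×10^7 Pa = 0.01526 GPa
anhydrite: 2910 kg/m³ × 9.81 m/s² × 1415 m = 4.039×10^7 Pa = 0.04039 GPa
Total = 0.06036 + 0.05343 + 0.01526 + 0.04039 = 0.16944 GPa

0.169 GPa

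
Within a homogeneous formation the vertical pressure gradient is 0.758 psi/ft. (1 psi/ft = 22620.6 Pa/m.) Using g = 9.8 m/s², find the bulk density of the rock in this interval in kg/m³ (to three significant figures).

1750 kg/m³

ρ = (dP/dz)/g = 0.758 psi/ft / 9.8 m/s² = 17146 Pa/m / 9.8 m/s² = 1749.6 kg/m³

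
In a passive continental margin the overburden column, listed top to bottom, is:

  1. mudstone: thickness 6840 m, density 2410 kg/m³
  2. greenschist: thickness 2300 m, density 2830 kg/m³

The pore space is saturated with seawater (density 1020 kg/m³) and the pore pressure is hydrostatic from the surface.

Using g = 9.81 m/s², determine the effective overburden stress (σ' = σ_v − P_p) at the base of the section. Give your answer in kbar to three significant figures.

1.34 kbar

Overburden (lithostatic) stress σ_v:
mudstone: 2410 kg/m³ × 9.81 m/s² × 6840 m = 1.617×10^8 Pa = 161.7 MPa
greenschist: 2830 kg/m³ × 9.81 m/s² × 2300 m = 6.385×10^7 Pa = 63.85 MPa
Total = 161.7 + 63.85 = 225.57 MPa
Pore pressure P_p = 1020 kg/m³ × 9.81 m/s² × 9140 m = 9.146×10^7 Pa = 91.46 MPa
Effective stress σ' = σ_v − P_p = 225.6 − 91.46 = 134.11 MPa = 1.3411 kbar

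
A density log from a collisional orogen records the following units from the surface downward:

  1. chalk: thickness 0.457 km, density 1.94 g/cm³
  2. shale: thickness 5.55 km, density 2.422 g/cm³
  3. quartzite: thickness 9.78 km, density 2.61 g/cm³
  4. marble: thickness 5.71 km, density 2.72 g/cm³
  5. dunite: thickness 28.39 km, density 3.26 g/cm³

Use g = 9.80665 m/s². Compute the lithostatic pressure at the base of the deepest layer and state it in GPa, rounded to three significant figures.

1.45 GPa

chalk: 1940 kg/m³ × 9.80665 m/s² × 457 m = 8.694×10^6 Pa = 8.694×10^-3 GPa
shale: 2422 kg/m³ × 9.80665 m/s² × 5550 m = 1.318×10^8 Pa = 0.1318 GPa
quartzite: 2610 kg/m³ × 9.80665 m/s² × 9780 m = 2.503×10^8 Pa = 0.2503 GPa
marble: 2720 kg/m³ × 9.80665 m/s² × 5710 m = 1.523×10^8 Pa = 0.1523 GPa
dunite: 3260 kg/m³ × 9.80665 m/s² × 28390 m = 9.076×10^8 Pa = 0.9076 GPa
Total = 8.694×10^-3 + 0.1318 + 0.2503 + 0.1523 + 0.9076 = 1.4508 GPa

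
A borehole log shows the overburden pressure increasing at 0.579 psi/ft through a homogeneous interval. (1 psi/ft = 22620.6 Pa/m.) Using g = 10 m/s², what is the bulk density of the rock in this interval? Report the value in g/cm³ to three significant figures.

1.31 g/cm³

ρ = (dP/dz)/g = 0.579 psi/ft / 10 m/s² = 13097 Pa/m / 10 m/s² = 1309.7 kg/m³
= 1.310 g/cm³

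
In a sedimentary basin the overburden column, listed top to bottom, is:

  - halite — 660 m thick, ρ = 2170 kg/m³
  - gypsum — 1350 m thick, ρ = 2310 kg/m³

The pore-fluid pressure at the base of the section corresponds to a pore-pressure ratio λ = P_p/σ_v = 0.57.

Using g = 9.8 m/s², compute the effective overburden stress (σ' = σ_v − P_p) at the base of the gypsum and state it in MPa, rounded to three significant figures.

19.2 MPa

Overburden (lithostatic) stress σ_v:
halite: 2170 kg/m³ × 9.8 m/s² × 660 m = 1.404×10^7 Pa = 14.04 MPa
gypsum: 2310 kg/m³ × 9.8 m/s² × 1350 m = 3.056×10^7 Pa = 30.56 MPa
Total = 14.04 + 30.56 = 44.597 MPa
Pore pressure P_p = λ·σ_v = 0.57 × 44.60 MPa = 25.42 MPa
Effective stress σ' = σ_v − P_p = 44.60 − 25.42 = 19.177 MPa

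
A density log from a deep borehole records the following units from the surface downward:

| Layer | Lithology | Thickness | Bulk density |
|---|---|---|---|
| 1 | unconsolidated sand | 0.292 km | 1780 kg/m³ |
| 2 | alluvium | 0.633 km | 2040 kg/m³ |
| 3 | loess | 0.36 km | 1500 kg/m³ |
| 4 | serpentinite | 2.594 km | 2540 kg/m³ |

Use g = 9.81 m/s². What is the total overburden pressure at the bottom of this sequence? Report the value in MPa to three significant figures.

unconsolidated sand: 1780 kg/m³ × 9.81 m/s² × 292 m = 5.099×10^6 Pa = 5.099 MPa
alluvium: 2040 kg/m³ × 9.81 m/s² × 633 m = 1.267×10^7 Pa = 12.67 MPa
loess: 1500 kg/m³ × 9.81 m/s² × 360 m = 5.297×10^6 Pa = 5.297 MPa
serpentinite: 2540 kg/m³ × 9.81 m/s² × 2594 m = 6.464×10^7 Pa = 64.64 MPa
Total = 5.099 + 12.67 + 5.297 + 64.64 = 87.700 MPa

87.7 MPa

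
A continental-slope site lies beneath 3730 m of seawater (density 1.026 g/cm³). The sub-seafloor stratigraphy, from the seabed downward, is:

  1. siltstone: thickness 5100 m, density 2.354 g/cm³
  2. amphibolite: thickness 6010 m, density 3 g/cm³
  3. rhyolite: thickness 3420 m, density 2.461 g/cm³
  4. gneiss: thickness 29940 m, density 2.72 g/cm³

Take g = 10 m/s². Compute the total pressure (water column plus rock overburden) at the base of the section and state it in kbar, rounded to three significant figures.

12.4 kbar

seawater: 1026 kg/m³ × 10 m/s² × 3730 m = 3.827×10^7 Pa = 0.3827 kbar
siltstone: 2354 kg/m³ × 10 m/s² × 5100 m = 1.201×10^8 Pa = 1.201 kbar
amphibolite: 3000 kg/m³ × 10 m/s² × 6010 m = 1.803×10^8 Pa = 1.803 kbar
rhyolite: 2461 kg/m³ × 10 m/s² × 3420 m = 8.417×10^7 Pa = 0.8417 kbar
gneiss: 2720 kg/m³ × 10 m/s² × 29940 m = 8.144×10^8 Pa = 8.144 kbar
Total = 0.3827 + 1.201 + 1.803 + 0.8417 + 8.144 = 12.372 kbar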